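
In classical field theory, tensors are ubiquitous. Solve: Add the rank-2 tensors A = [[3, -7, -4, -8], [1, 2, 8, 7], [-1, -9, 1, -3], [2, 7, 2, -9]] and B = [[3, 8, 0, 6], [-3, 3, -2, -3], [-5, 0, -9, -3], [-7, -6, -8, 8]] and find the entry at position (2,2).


Tensor addition is component-wise: (A + B)_{ij} = A_{ij} + B_{ij}.
A_{22} = 2
B_{22} = 3
(A + B)_{22} = 2 + 3 = 5

5


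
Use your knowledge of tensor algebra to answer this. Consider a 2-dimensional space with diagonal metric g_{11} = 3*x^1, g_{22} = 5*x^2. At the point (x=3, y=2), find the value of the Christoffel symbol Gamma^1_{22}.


For a diagonal metric, Gamma^k_{ij} = (1/2) g^{kk} (dg_{ik}/dx_j + dg_{jk}/dx_i - dg_{ij}/dx_k).
The metric is diagonal, so g_{ab} = 0 for a != b.
At the given point: g_{11} = 9, g_{22} = 45
g^{11} = 1/9
dg_{21}/dx_2 = 0 (off-diagonal)
dg_{21}/dx_2 = 0 (off-diagonal)
dg_{22}/dx_1 = dg_{22}/dx_1 = 30
Numerator = 0 + 0 - 30 = -30
Gamma^1_{22} = -30 / (2 * 9) = -5/3

-5/3


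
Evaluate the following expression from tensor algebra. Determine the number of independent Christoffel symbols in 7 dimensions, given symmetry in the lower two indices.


Christoffel symbols Gamma^k_{ij} are symmetric in i,j, so there are d * d(d+1)/2 independent symbols.
d = 7
d(d+1)/2 = 7 * 8 / 2 = 28
Total = 7 * 28 = 196

196


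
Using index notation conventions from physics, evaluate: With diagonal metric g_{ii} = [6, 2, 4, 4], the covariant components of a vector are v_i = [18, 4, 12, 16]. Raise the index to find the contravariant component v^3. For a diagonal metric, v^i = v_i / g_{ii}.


To raise an index with a diagonal metric: v^i = v_i / g_{ii}.
For index 3: v_3 = 12, g_{33} = 4
v^3 = 12 / 4 = 3

3


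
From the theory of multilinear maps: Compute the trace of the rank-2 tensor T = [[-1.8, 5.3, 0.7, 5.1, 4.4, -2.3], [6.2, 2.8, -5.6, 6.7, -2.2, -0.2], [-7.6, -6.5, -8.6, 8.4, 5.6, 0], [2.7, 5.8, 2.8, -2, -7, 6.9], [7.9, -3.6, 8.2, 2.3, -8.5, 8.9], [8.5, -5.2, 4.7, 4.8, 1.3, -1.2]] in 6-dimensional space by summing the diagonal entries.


The contraction (trace) of a rank-2 tensor is the sum of its diagonal elements.
Diagonal entries: A[1,1] = -1.8, A[2,2] = 2.8, A[3,3] = -8.6, A[4,4] = -2, A[5,5] = -8.5, A[6,6] = -1.2
Tr(A) = -1.8 + 2.8 + -8.6 + -2 + -8.5 + -1.2 = -19.3

-19.3


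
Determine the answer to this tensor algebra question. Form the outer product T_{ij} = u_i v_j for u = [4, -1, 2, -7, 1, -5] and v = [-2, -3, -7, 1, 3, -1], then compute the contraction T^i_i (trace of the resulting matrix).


The outer product gives T_{ij} = u_i v_j.
The trace (contraction) is Tr(T) = sum_i T_{ii} = sum_i u_i v_i.
Diagonal entries:
T_{11} = u_1 * v_1 = 4 * -2 = -8
T_{22} = u_2 * v_2 = -1 * -3 = 3
T_{33} = u_3 * v_3 = 2 * -7 = -14
T_{44} = u_4 * v_4 = -7 * 1 = -7
T_{55} = u_5 * v_5 = 1 * 3 = 3
T_{66} = u_6 * v_6 = -5 * -1 = 5
Tr(T) = -8 + 3 + -14 + -7 + 3 + 5 = -18

-18


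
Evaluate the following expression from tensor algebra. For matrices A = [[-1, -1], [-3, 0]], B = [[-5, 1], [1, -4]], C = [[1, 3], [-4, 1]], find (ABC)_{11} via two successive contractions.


(ABC)_{11} = sum_m (AB)_{1m} C_{m1}. First compute row 1 of AB.
(AB)_{11} = -1*-5 + -1*1 = 4
(AB)_{12} = -1*1 + -1*-4 = 3
Now contract with column 1 of C:
(AB)_{11} * C_{11} = 4 * 1 = 4
(AB)_{12} * C_{21} = 3 * -4 = -12
(ABC)_{11} = 4 + -12 = -8

-8


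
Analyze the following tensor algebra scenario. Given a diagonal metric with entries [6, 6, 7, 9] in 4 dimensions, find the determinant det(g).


For a diagonal metric, the determinant is the product of diagonal entries.
Diagonal entries: 6, 6, 7, 9
det(g) = 6 * 6 * 7 * 9 = 2268

2268


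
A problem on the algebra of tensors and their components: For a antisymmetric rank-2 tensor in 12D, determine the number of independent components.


A antisymmetric rank-2 tensor in d dimensions has d(d-1)/2 independent components.
d = 12
d(d-1)/2 = 12 * 11 / 2 = 132 / 2 = 66

66


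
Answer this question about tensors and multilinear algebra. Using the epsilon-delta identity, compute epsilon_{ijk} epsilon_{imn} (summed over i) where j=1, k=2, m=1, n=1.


Using the identity: epsilon_{ijk} epsilon_{imn} = delta_{jm} delta_{kn} - delta_{jn} delta_{km}.
delta_{11} = 1
delta_{21} = 0
delta_{11} = 1
delta_{21} = 0
Result = 1 * 0 - 1 * 0 = 0 - 0 = 0

0


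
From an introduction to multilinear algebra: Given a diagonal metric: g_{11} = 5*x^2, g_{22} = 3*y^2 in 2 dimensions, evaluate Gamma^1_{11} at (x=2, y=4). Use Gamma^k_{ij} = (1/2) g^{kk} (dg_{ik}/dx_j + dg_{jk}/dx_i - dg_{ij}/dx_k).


For a diagonal metric, Gamma^k_{ij} = (1/2) g^{kk} (dg_{ik}/dx_j + dg_{jk}/dx_i - dg_{ij}/dx_k).
The metric is diagonal, so g_{ab} = 0 for a != b.
At the given point: g_{11} = 20, g_{22} = 48
g^{11} = 1/20
dg_{11}/dx_1 = dg_{11}/dx_1 = 20
dg_{11}/dx_1 = dg_{11}/dx_1 = 20
dg_{11}/dx_1 = dg_{11}/dx_1 = 20
Numerator = 20 + 20 - 20 = 20
Gamma^1_{11} = 20 / (2 * 20) = 1/2

1/2


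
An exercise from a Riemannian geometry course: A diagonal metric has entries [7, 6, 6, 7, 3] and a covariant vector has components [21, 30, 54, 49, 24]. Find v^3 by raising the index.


To raise an index with a diagonal metric: v^i = v_i / g_{ii}.
For index 3: v_3 = 54, g_{33} = 6
v^3 = 54 / 6 = 9

9


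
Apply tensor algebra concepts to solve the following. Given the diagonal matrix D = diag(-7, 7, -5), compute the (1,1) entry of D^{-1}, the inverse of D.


For a diagonal matrix, the inverse has entries (D^{-1})_{ii} = 1/d_{ii}.
The diagonal entries are: d_{11} = -7, d_{22} = 7, d_{33} = -5
We need (D^{-1})_{11} = 1/d_{11} = 1/-7 = -1/7

-1/7


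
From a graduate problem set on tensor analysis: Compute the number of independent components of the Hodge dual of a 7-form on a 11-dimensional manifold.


The Hodge dual of a p-form on an n-dimensional manifold is an (n-p)-form.
n = 11, p = 7, so dual degree = 11 - 7 = 4
The number of components is C(n, n-p) = C(11, 4) = 330

330


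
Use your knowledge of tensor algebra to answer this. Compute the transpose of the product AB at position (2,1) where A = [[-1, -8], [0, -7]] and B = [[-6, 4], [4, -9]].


(AB)^T_{ij} = (AB)_{ji} = sum_k A_{jk} B_{ki}.
For i=2, j=1 we need (AB)_{12}:
A_{11} * B_{12} = -1 * 4 = -4
A_{12} * B_{22} = -8 * -9 = 72
Sum = -4 + 72 = 68

68


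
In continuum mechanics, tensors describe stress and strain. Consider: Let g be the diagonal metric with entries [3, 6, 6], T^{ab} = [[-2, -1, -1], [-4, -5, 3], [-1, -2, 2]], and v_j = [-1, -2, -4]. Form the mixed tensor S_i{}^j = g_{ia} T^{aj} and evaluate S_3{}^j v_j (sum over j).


Step 1: lower the first index. For a diagonal metric, g_{ia} T^{aj} = g_{ii} T^{ij} (no sum on i).
g_{33} = 6
S_3{}^1 = 6 * T^{31} = 6 * -1 = -6
S_3{}^2 = 6 * T^{32} = 6 * -2 = -12
S_3{}^3 = 6 * T^{33} = 6 * 2 = 12
Step 2: contract S_3{}^j with v_j.
S_3{}^1 * v_1 = -6 * -1 = 6
S_3{}^2 * v_2 = -12 * -2 = 24
S_3{}^3 * v_3 = 12 * -4 = -48
Result = 6 + 24 + -48 = -18

-18


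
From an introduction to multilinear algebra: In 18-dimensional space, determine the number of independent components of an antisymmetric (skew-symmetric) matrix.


An antisymmetric rank-2 tensor satisfies A_{ij} = -A_{ji}, so diagonal entries are zero.
The independent components are the upper-triangular entries: C(n, 2) = n(n-1)/2.
n = 18
C(18, 2) = 18 * 17 / 2 = 306 / 2 = 153

153


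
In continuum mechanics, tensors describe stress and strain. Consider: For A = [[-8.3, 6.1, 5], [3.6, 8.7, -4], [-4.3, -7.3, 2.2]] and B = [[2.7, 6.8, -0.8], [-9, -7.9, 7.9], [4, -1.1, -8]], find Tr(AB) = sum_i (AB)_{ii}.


Tr(AB) = sum_i (AB)_{ii} where (AB)_{ii} = sum_k A_{ik} B_{ki}.
(AB)_{11} = -8.3*2.7 + 6.1*-9 + 5*4 = -57.31
(AB)_{22} = 3.6*6.8 + 8.7*-7.9 + -4*-1.1 = -39.85
(AB)_{33} = -4.3*-0.8 + -7.3*7.9 + 2.2*-8 = -71.83
Tr(AB) = -57.31 + -39.85 + -71.83 = -168.99

-168.99


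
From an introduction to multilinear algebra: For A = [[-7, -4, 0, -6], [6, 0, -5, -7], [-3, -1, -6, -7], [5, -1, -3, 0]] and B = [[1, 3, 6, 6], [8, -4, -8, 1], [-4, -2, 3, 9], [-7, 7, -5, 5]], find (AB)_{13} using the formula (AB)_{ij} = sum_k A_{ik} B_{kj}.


(AB)_{ij} = sum_k A_{ik} B_{kj}.
For i=1, j=3:
A_{11} * B_{13} = -7 * 6 = -42
A_{12} * B_{23} = -4 * -8 = 32
A_{13} * B_{33} = 0 * 3 = 0
A_{14} * B_{43} = -6 * -5 = 30
Sum = -42 + 32 + 0 + 30 = 20

20


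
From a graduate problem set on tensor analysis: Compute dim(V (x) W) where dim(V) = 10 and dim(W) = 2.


The dimension of a tensor product is the product of dimensions.
dim(V) = 10, dim(W) = 2
dim(V (x) W) = 10 * 2 = 20

20


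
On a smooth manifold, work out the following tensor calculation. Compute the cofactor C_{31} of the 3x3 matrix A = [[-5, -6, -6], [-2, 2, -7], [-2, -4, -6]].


To find cofactor C_{31}, delete row 3 and column 1.
The resulting 2x2 submatrix is: [[-6, -6], [2, -7]]
Minor M_{31} = -6*-7 - -6*2
  = 42 - -12 = 54
Sign = (-1)^(3+1) = (-1)^4 = 1
Cofactor C_{31} = 1 * 54 = 54

54


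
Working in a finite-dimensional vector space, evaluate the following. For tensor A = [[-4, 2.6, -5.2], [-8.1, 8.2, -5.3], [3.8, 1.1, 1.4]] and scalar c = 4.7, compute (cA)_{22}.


Scalar multiplication: (cA)_{ij} = c * A_{ij}.
c = 4.7
A_{22} = 8.2
(cA)_{22} = 4.7 * 8.2 = 38.54

38.54


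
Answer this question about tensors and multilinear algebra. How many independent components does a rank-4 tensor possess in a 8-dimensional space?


The number of components of a rank-r tensor in d dimensions is d^r.
Here d = 8 and r = 4.
8^4 = 4096

4096


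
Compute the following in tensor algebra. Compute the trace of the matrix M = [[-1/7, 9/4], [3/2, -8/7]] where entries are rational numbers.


The trace is the sum of diagonal entries.
Diagonal: M[1,1] = -1/7, M[2,2] = -8/7
Tr(M) = -1/7 + -8/7
Computing step by step:
After adding M[1,1]: -1/7
After adding M[2,2]: -9/7
Tr(M) = -9/7

-9/7


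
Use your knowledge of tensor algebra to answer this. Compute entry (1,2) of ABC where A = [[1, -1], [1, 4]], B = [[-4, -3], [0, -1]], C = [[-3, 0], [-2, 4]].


(ABC)_{12} = sum_m (AB)_{1m} C_{m2}. First compute row 1 of AB.
(AB)_{11} = 1*-4 + -1*0 = -4
(AB)_{12} = 1*-3 + -1*-1 = -2
Now contract with column 2 of C:
(AB)_{11} * C_{12} = -4 * 0 = 0
(AB)_{12} * C_{22} = -2 * 4 = -8
(ABC)_{12} = 0 + -8 = -8

-8


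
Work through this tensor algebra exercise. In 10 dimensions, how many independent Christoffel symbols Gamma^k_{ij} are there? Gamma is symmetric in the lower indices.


Christoffel symbols Gamma^k_{ij} are symmetric in i,j, so there are d * d(d+1)/2 independent symbols.
d = 10
d(d+1)/2 = 10 * 11 / 2 = 55
Total = 10 * 55 = 550

550


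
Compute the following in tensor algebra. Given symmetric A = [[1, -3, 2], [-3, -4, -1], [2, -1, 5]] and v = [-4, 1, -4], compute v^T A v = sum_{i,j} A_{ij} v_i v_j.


First compute Av:
(Av)_1 = 1*-4 + -3*1 + 2*-4 = -15
(Av)_2 = -3*-4 + -4*1 + -1*-4 = 12
(Av)_3 = 2*-4 + -1*1 + 5*-4 = -29
Av = [-15, 12, -29]
Then v^T (Av) = -4*-15 + 1*12 + -4*-29
= 60 + 12 + 116 = 188

188


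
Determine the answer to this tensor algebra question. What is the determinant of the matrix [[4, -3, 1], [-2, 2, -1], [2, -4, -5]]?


Expanding along the first row, det(A) = a11*M_11 - a12*M_12 + a13*M_13, where M_1j is the (1,j) minor.
Minor M_11 = 2*-5 - -1*-4 = -14
Minor M_12 = -2*-5 - -1*2 = 12
Minor M_13 = -2*-4 - 2*2 = 4
det = 4*(-14) - -3*(12) + 1*(4)
    = -56 - -36 + 4
    = -16

-16


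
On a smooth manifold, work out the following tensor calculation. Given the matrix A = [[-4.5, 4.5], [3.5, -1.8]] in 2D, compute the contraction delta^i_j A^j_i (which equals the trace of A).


The contraction (trace) of a rank-2 tensor is the sum of its diagonal elements.
Diagonal entries: A[1,1] = -4.5, A[2,2] = -1.8
Tr(A) = -4.5 + -1.8 = -6.3

-6.3


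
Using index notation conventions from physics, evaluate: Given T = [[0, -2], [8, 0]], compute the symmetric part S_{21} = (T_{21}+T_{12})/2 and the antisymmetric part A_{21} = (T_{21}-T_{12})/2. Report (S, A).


T_{21} = 8
T_{12} = -2
S_{21} = (8 + -2)/2 = 6/2 = 3
A_{21} = (8 - -2)/2 = 10/2 = 5
Check: S + A = 3 + 5 = 8 = T_{21}.

(3, 5)


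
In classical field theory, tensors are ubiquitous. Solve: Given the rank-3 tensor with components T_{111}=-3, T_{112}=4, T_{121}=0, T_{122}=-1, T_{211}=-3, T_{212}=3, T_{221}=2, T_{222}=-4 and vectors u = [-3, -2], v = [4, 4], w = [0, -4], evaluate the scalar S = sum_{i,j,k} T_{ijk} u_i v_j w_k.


S = sum over i,j,k of T_{ijk} u_i v_j w_k. Expanding all 8 terms:
T_{111}*u_1*v_1*w_1 = -3*-3*4*0 = 0  (running total: 0)
T_{112}*u_1*v_1*w_2 = 4*-3*4*-4 = 192  (running total: 192)
T_{121}*u_1*v_2*w_1 = 0*-3*4*0 = 0  (running total: 192)
T_{122}*u_1*v_2*w_2 = -1*-3*4*-4 = -48  (running total: 144)
T_{211}*u_2*v_1*w_1 = -3*-2*4*0 = 0  (running total: 144)
T_{212}*u_2*v_1*w_2 = 3*-2*4*-4 = 96  (running total: 240)
T_{221}*u_2*v_2*w_1 = 2*-2*4*0 = 0  (running total: 240)
T_{222}*u_2*v_2*w_2 = -4*-2*4*-4 = -128  (running total: 112)
S = 112

112


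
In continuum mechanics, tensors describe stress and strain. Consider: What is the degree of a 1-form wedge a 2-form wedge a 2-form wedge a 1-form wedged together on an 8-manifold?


The degree of a wedge product is the sum of the degrees of the individual forms.
Degrees: 1, 2, 2, 1
Total degree = 1 + 2 + 2 + 1 = 6

6


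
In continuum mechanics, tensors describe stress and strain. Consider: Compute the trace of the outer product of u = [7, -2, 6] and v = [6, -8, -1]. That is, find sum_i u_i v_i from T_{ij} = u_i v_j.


The outer product gives T_{ij} = u_i v_j.
The trace (contraction) is Tr(T) = sum_i T_{ii} = sum_i u_i v_i.
Diagonal entries:
T_{11} = u_1 * v_1 = 7 * 6 = 42
T_{22} = u_2 * v_2 = -2 * -8 = 16
T_{33} = u_3 * v_3 = 6 * -1 = -6
Tr(T) = 42 + 16 + -6 = 52

52


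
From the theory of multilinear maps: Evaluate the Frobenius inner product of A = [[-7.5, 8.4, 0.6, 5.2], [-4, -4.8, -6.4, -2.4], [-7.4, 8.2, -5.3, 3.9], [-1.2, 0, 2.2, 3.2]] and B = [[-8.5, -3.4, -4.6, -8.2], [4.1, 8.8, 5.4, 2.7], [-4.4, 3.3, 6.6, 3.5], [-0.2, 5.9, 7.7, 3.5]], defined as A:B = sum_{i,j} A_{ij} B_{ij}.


A:B = sum over all i,j of A_{ij} * B_{ij}.
Row 1: -7.5*-8.5=63.75, 8.4*-3.4=-28.56, 0.6*-4.6=-2.76, 5.2*-8.2=-42.64 => row sum = -10.21
Row 2: -4*4.1=-16.4, -4.8*8.8=-42.24, -6.4*5.4=-34.56, -2.4*2.7=-6.48 => row sum = -99.68
Row 3: -7.4*-4.4=32.56, 8.2*3.3=27.06, -5.3*6.6=-34.98, 3.9*3.5=13.65 => row sum = 38.29
Row 4: -1.2*-0.2=0.24, 0*5.9=0, 2.2*7.7=16.94, 3.2*3.5=11.2 => row sum = 28.38
Total = -10.21 + -99.68 + 38.29 + 28.38 = -43.22

-43.22


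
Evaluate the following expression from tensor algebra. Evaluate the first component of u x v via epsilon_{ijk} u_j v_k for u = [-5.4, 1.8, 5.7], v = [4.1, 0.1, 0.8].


(u x v)_1 = sum_{j,k} epsilon_{1jk} u_j v_k. Only permutations of (1,2,3) contribute; the two non-zero terms are:
eps_{123} u_2 v_3 = 1 * 1.8 * 0.8 = 1.44
eps_{132} u_3 v_2 = -1 * 5.7 * 0.1 = -0.57
(u x v)_1 = 0.87

0.87


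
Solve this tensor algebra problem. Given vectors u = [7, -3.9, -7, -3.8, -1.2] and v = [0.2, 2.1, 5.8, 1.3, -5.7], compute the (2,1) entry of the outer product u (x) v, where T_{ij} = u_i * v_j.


The outer product entry T_{ij} = u_i * v_j.
We need i=2, j=1.
u_2 = -3.9, v_1 = 0.2
T_{2,1} = -3.9 * 0.2 = -0.78

-0.78


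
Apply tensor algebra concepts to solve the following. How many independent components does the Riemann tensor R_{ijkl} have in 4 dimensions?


The Riemann tensor in d dimensions has d^2(d^2 - 1)/12 independent components.
d = 4, so d^2 = 16
d^2 - 1 = 15
d^2(d^2 - 1) = 16 * 15 = 240
Divide by 12: 240 / 12 = 20

20


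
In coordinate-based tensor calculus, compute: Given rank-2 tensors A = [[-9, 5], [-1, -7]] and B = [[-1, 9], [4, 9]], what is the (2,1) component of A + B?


Tensor addition is component-wise: (A + B)_{ij} = A_{ij} + B_{ij}.
A_{21} = -1
B_{21} = 4
(A + B)_{21} = -1 + 4 = 3

3


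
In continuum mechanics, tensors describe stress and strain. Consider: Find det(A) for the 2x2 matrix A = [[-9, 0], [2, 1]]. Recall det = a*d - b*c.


For a 2x2 matrix [[a, b], [c, d]], det = a*d - b*c.
a = -9, b = 0, c = 2, d = 1
a*d = -9 * 1 = -9
b*c = 0 * 2 = 0
det = -9 - 0 = -9

-9


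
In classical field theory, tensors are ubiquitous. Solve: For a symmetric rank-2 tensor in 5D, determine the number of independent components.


A symmetric rank-2 tensor in d dimensions has d(d+1)/2 independent components.
d = 5
d(d+1)/2 = 5 * 6 / 2 = 30 / 2 = 15

15


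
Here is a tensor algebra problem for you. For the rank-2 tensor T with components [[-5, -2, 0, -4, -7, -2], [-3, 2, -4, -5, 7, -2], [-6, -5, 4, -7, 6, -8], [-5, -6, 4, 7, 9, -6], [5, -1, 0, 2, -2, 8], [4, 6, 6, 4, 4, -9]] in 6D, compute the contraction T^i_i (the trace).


The contraction (trace) of a rank-2 tensor is the sum of its diagonal elements.
Diagonal entries: A[1,1] = -5, A[2,2] = 2, A[3,3] = 4, A[4,4] = 7, A[5,5] = -2, A[6,6] = -9
Tr(A) = -5 + 2 + 4 + 7 + -2 + -9 = -3

-3


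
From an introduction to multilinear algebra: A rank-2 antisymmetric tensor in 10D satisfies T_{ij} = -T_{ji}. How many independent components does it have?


An antisymmetric rank-2 tensor satisfies A_{ij} = -A_{ji}, so diagonal entries are zero.
The independent components are the upper-triangular entries: C(n, 2) = n(n-1)/2.
n = 10
C(10, 2) = 10 * 9 / 2 = 90 / 2 = 45

45


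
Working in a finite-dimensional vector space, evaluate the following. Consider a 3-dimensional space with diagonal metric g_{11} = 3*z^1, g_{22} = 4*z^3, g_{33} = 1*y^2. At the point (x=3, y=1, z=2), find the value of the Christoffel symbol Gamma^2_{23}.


For a diagonal metric, Gamma^k_{ij} = (1/2) g^{kk} (dg_{ik}/dx_j + dg_{jk}/dx_i - dg_{ij}/dx_k).
The metric is diagonal, so g_{ab} = 0 for a != b.
At the given point: g_{11} = 6, g_{22} = 32, g_{33} = 1
g^{22} = 1/32
dg_{22}/dx_3 = dg_{22}/dx_3 = 48
dg_{32}/dx_2 = 0 (off-diagonal)
dg_{23}/dx_2 = 0 (off-diagonal)
Numerator = 48 + 0 - 0 = 48
Gamma^2_{23} = 48 / (2 * 32) = 3/4

3/4


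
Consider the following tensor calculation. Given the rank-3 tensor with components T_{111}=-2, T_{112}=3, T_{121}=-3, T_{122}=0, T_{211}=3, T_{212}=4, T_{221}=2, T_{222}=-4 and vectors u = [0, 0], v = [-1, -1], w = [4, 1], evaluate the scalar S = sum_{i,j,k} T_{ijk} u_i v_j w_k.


S = sum over i,j,k of T_{ijk} u_i v_j w_k. Expanding all 8 terms:
T_{111}*u_1*v_1*w_1 = -2*0*-1*4 = 0  (running total: 0)
T_{112}*u_1*v_1*w_2 = 3*0*-1*1 = 0  (running total: 0)
T_{121}*u_1*v_2*w_1 = -3*0*-1*4 = 0  (running total: 0)
T_{122}*u_1*v_2*w_2 = 0*0*-1*1 = 0  (running total: 0)
T_{211}*u_2*v_1*w_1 = 3*0*-1*4 = 0  (running total: 0)
T_{212}*u_2*v_1*w_2 = 4*0*-1*1 = 0  (running total: 0)
T_{221}*u_2*v_2*w_1 = 2*0*-1*4 = 0  (running total: 0)
T_{222}*u_2*v_2*w_2 = -4*0*-1*1 = 0  (running total: 0)
S = 0

0


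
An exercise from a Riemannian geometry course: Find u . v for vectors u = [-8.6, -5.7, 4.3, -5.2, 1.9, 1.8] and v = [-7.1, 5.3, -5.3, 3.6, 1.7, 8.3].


The inner product u . v = sum of u_i * v_i.
Term-by-term: -8.6 * -7.1, -5.7 * 5.3, 4.3 * -5.3, -5.2 * 3.6, 1.9 * 1.7, 1.8 * 8.3
Products: 61.06, -30.21, -22.79, -18.72, 3.23, 14.94
Sum = 61.06 + -30.21 + -22.79 + -18.72 + 3.23 + 14.94 = 7.51

7.51


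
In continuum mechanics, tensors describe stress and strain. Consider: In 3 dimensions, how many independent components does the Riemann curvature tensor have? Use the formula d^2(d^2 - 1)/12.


The Riemann tensor in d dimensions has d^2(d^2 - 1)/12 independent components.
d = 3, so d^2 = 9
d^2 - 1 = 8
d^2(d^2 - 1) = 9 * 8 = 72
Divide by 12: 72 / 12 = 6

6


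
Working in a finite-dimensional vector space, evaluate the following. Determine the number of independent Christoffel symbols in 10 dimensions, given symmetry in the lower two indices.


Christoffel symbols Gamma^k_{ij} are symmetric in i,j, so there are d * d(d+1)/2 independent symbols.
d = 10
d(d+1)/2 = 10 * 11 / 2 = 55
Total = 10 * 55 = 550

550


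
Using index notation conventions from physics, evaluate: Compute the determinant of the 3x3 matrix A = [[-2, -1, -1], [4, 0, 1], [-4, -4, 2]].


Expanding along the first row, det(A) = a11*M_11 - a12*M_12 + a13*M_13, where M_1j is the (1,j) minor.
Minor M_11 = 0*2 - 1*-4 = 4
Minor M_12 = 4*2 - 1*-4 = 12
Minor M_13 = 4*-4 - 0*-4 = -16
det = -2*(4) - -1*(12) + -1*(-16)
    = -8 - -12 + 16
    = 20

20


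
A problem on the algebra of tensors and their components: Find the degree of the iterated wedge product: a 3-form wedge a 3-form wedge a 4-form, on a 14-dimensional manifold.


The degree of a wedge product is the sum of the degrees of the individual forms.
Degrees: 3, 3, 4
Total degree = 3 + 3 + 4 = 10

10


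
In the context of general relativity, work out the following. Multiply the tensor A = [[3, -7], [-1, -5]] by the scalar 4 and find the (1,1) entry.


Scalar multiplication: (cA)_{ij} = c * A_{ij}.
c = 4
A_{11} = 3
(cA)_{11} = 4 * 3 = 12

12


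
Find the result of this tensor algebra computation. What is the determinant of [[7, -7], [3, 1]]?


For a 2x2 matrix [[a, b], [c, d]], det = a*d - b*c.
a = 7, b = -7, c = 3, d = 1
a*d = 7 * 1 = 7
b*c = -7 * 3 = -21
det = 7 - -21 = 28

28


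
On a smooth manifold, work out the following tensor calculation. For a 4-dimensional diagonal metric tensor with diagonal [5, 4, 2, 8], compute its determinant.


For a diagonal metric, the determinant is the product of diagonal entries.
Diagonal entries: 5, 4, 2, 8
det(g) = 5 * 4 * 2 * 8 = 320

320


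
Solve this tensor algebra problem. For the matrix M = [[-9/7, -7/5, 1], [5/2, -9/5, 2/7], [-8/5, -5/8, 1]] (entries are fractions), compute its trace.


The trace is the sum of diagonal entries.
Diagonal: M[1,1] = -9/7, M[2,2] = -9/5, M[3,3] = 1
Tr(M) = -9/7 + -9/5 + 1
Computing step by step:
After adding M[1,1]: -9/7
After adding M[2,2]: -108/35
After adding M[3,3]: -73/35
Tr(M) = -73/35

-73/35


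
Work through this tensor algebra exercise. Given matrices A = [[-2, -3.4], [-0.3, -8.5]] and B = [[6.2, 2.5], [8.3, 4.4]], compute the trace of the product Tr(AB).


Tr(AB) = sum_i (AB)_{ii} where (AB)_{ii} = sum_k A_{ik} B_{ki}.
(AB)_{11} = -2*6.2 + -3.4*8.3 = -40.62
(AB)_{22} = -0.3*2.5 + -8.5*4.4 = -38.15
Tr(AB) = -40.62 + -38.15 = -78.77

-78.77


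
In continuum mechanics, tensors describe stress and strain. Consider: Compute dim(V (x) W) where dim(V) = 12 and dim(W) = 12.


The dimension of a tensor product is the product of dimensions.
dim(V) = 12, dim(W) = 12
dim(V (x) W) = 12 * 12 = 144

144


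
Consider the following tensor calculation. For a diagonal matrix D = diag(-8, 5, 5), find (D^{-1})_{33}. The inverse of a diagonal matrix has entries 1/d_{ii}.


For a diagonal matrix, the inverse has entries (D^{-1})_{ii} = 1/d_{ii}.
The diagonal entries are: d_{11} = -8, d_{22} = 5, d_{33} = 5
We need (D^{-1})_{33} = 1/d_{33} = 1/5 = 1/5

1/5


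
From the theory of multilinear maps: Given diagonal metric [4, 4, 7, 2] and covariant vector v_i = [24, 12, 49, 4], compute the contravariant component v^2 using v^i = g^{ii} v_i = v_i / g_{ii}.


To raise an index with a diagonal metric: v^i = v_i / g_{ii}.
For index 2: v_2 = 12, g_{22} = 4
v^2 = 12 / 4 = 3

3


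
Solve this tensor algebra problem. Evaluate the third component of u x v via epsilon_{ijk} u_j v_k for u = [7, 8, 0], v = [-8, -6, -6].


(u x v)_3 = sum_{j,k} epsilon_{3jk} u_j v_k. Only permutations of (1,2,3) contribute; the two non-zero terms are:
eps_{312} u_1 v_2 = 1 * 7 * -6 = -42
eps_{321} u_2 v_1 = -1 * 8 * -8 = 64
(u x v)_3 = 22

22


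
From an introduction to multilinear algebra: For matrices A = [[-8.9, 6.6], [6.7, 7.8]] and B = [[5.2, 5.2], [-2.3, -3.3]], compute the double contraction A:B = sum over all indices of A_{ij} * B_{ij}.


A:B = sum over all i,j of A_{ij} * B_{ij}.
Row 1: -8.9*5.2=-46.28, 6.6*5.2=34.32 => row sum = -11.96
Row 2: 6.7*-2.3=-15.41, 7.8*-3.3=-25.74 => row sum = -41.15
Total = -11.96 + -41.15 = -53.11

-53.11


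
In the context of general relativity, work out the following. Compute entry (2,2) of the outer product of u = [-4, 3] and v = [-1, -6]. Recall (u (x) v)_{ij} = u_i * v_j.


The outer product entry T_{ij} = u_i * v_j.
We need i=2, j=2.
u_2 = 3, v_2 = -6
T_{2,2} = 3 * -6 = -18

-18


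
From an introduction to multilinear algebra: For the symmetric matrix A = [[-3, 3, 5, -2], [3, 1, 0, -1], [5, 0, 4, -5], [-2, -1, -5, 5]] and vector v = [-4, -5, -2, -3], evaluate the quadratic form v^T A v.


First compute Av:
(Av)_1 = -3*-4 + 3*-5 + 5*-2 + -2*-3 = -7
(Av)_2 = 3*-4 + 1*-5 + 0*-2 + -1*-3 = -14
(Av)_3 = 5*-4 + 0*-5 + 4*-2 + -5*-3 = -13
(Av)_4 = -2*-4 + -1*-5 + -5*-2 + 5*-3 = 8
Av = [-7, -14, -13, 8]
Then v^T (Av) = -4*-7 + -5*-14 + -2*-13 + -3*8
= 28 + 70 + 26 + -24 = 100

100


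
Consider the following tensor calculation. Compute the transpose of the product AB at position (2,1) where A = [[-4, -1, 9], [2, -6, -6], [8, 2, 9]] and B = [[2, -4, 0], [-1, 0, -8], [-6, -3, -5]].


(AB)^T_{ij} = (AB)_{ji} = sum_k A_{jk} B_{ki}.
For i=2, j=1 we need (AB)_{12}:
A_{11} * B_{12} = -4 * -4 = 16
A_{12} * B_{22} = -1 * 0 = 0
A_{13} * B_{32} = 9 * -3 = -27
Sum = 16 + 0 + -27 = -11

-11


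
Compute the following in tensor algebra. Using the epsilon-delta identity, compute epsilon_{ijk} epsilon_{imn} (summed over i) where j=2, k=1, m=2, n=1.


Using the identity: epsilon_{ijk} epsilon_{imn} = delta_{jm} delta_{kn} - delta_{jn} delta_{km}.
delta_{22} = 1
delta_{11} = 1
delta_{21} = 0
delta_{12} = 0
Result = 1 * 1 - 0 * 0 = 1 - 0 = 1

1


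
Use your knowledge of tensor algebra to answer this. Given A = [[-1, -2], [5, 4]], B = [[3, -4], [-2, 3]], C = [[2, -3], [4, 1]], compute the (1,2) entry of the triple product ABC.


(ABC)_{12} = sum_m (AB)_{1m} C_{m2}. First compute row 1 of AB.
(AB)_{11} = -1*3 + -2*-2 = 1
(AB)_{12} = -1*-4 + -2*3 = -2
Now contract with column 2 of C:
(AB)_{11} * C_{12} = 1 * -3 = -3
(AB)_{12} * C_{22} = -2 * 1 = -2
(ABC)_{12} = -3 + -2 = -5

-5


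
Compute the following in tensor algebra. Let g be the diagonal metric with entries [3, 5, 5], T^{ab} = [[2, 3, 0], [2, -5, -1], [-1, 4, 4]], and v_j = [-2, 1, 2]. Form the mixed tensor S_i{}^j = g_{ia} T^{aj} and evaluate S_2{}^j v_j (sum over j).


Step 1: lower the first index. For a diagonal metric, g_{ia} T^{aj} = g_{ii} T^{ij} (no sum on i).
g_{22} = 5
S_2{}^1 = 5 * T^{21} = 5 * 2 = 10
S_2{}^2 = 5 * T^{22} = 5 * -5 = -25
S_2{}^3 = 5 * T^{23} = 5 * -1 = -5
Step 2: contract S_2{}^j with v_j.
S_2{}^1 * v_1 = 10 * -2 = -20
S_2{}^2 * v_2 = -25 * 1 = -25
S_2{}^3 * v_3 = -5 * 2 = -10
Result = -20 + -25 + -10 = -55

-55


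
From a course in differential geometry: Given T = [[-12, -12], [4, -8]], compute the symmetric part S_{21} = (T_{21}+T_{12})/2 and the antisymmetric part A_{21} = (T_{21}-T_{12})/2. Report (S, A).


T_{21} = 4
T_{12} = -12
S_{21} = (4 + -12)/2 = -8/2 = -4
A_{21} = (4 - -12)/2 = 16/2 = 8
Check: S + A = -4 + 8 = 4 = T_{21}.

(-4, 8)


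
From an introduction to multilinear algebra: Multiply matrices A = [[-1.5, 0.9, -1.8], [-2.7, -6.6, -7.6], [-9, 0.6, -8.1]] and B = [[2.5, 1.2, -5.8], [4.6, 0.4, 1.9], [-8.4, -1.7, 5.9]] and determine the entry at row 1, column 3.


(AB)_{ij} = sum_k A_{ik} B_{kj}.
For i=1, j=3:
A_{11} * B_{13} = -1.5 * -5.8 = 8.7
A_{12} * B_{23} = 0.9 * 1.9 = 1.71
A_{13} * B_{33} = -1.8 * 5.9 = -10.62
Sum = 8.7 + 1.71 + -10.62 = -0.21

-0.21


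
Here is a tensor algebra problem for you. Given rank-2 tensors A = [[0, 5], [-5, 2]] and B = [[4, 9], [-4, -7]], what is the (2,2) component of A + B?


Tensor addition is component-wise: (A + B)_{ij} = A_{ij} + B_{ij}.
A_{22} = 2
B_{22} = -7
(A + B)_{22} = 2 + -7 = -5

-5


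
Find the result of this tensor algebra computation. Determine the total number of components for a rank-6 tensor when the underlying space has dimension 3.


The number of components of a rank-r tensor in d dimensions is d^r.
Here d = 3 and r = 6.
3^6 = 729

729


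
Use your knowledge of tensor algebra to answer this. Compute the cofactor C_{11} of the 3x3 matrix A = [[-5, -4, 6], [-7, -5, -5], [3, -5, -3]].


To find cofactor C_{11}, delete row 1 and column 1.
The resulting 2x2 submatrix is: [[-5, -5], [-5, -3]]
Minor M_{11} = -5*-3 - -5*-5
  = 15 - 25 = -10
Sign = (-1)^(1+1) = (-1)^2 = 1
Cofactor C_{11} = 1 * -10 = -10

-10


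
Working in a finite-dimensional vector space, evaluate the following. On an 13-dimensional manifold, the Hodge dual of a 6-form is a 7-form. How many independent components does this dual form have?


The Hodge dual of a p-form on an n-dimensional manifold is an (n-p)-form.
n = 13, p = 6, so dual degree = 13 - 6 = 7
The number of components is C(n, n-p) = C(13, 7) = 1716

1716


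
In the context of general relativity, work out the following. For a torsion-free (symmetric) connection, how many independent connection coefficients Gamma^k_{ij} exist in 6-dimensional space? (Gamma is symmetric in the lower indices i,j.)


Christoffel symbols Gamma^k_{ij} are symmetric in i,j, so there are d * d(d+1)/2 independent symbols.
d = 6
d(d+1)/2 = 6 * 7 / 2 = 21
Total = 6 * 21 = 126

126


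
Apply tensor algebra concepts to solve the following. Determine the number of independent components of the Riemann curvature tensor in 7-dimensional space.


The Riemann tensor in d dimensions has d^2(d^2 - 1)/12 independent components.
d = 7, so d^2 = 49
d^2 - 1 = 48
d^2(d^2 - 1) = 49 * 48 = 2352
Divide by 12: 2352 / 12 = 196

196


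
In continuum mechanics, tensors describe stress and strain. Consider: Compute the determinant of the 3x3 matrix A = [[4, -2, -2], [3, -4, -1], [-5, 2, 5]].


Expanding along the first row, det(A) = a11*M_11 - a12*M_12 + a13*M_13, where M_1j is the (1,j) minor.
Minor M_11 = -4*5 - -1*2 = -18
Minor M_12 = 3*5 - -1*-5 = 10
Minor M_13 = 3*2 - -4*-5 = -14
det = 4*(-18) - -2*(10) + -2*(-14)
    = -72 - -20 + 28
    = -24

-24


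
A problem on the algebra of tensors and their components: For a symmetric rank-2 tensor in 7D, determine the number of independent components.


A symmetric rank-2 tensor in d dimensions has d(d+1)/2 independent components.
d = 7
d(d+1)/2 = 7 * 8 / 2 = 56 / 2 = 28

28


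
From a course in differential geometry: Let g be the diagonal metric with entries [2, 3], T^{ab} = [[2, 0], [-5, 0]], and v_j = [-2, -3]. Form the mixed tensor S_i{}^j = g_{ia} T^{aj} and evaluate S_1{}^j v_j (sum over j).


Step 1: lower the first index. For a diagonal metric, g_{ia} T^{aj} = g_{ii} T^{ij} (no sum on i).
g_{11} = 2
S_1{}^1 = 2 * T^{11} = 2 * 2 = 4
S_1{}^2 = 2 * T^{12} = 2 * 0 = 0
Step 2: contract S_1{}^j with v_j.
S_1{}^1 * v_1 = 4 * -2 = -8
S_1{}^2 * v_2 = 0 * -3 = 0
Result = -8 + 0 = -8

-8


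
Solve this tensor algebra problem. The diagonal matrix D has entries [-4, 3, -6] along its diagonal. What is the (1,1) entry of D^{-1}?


For a diagonal matrix, the inverse has entries (D^{-1})_{ii} = 1/d_{ii}.
The diagonal entries are: d_{11} = -4, d_{22} = 3, d_{33} = -6
We need (D^{-1})_{11} = 1/d_{11} = 1/-4 = -1/4

-1/4


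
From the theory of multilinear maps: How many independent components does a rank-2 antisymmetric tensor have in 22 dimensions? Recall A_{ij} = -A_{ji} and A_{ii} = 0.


An antisymmetric rank-2 tensor satisfies A_{ij} = -A_{ji}, so diagonal entries are zero.
The independent components are the upper-triangular entries: C(n, 2) = n(n-1)/2.
n = 22
C(22, 2) = 22 * 21 / 2 = 462 / 2 = 231

231


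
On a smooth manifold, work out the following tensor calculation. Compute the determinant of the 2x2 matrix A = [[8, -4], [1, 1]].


For a 2x2 matrix [[a, b], [c, d]], det = a*d - b*c.
a = 8, b = -4, c = 1, d = 1
a*d = 8 * 1 = 8
b*c = -4 * 1 = -4
det = 8 - -4 = 12

12


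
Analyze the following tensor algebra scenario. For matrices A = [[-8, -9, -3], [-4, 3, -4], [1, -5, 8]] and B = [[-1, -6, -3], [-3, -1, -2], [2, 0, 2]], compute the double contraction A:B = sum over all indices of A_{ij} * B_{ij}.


A:B = sum over all i,j of A_{ij} * B_{ij}.
Row 1: -8*-1=8, -9*-6=54, -3*-3=9 => row sum = 71
Row 2: -4*-3=12, 3*-1=-3, -4*-2=8 => row sum = 17
Row 3: 1*2=2, -5*0=0, 8*2=16 => row sum = 18
Total = 71 + 17 + 18 = 106

106


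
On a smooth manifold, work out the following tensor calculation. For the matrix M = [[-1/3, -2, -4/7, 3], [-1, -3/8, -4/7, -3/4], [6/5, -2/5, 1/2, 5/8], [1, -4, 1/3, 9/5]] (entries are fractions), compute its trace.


The trace is the sum of diagonal entries.
Diagonal: M[1,1] = -1/3, M[2,2] = -3/8, M[3,3] = 1/2, M[4,4] = 9/5
Tr(M) = -1/3 + -3/8 + 1/2 + 9/5
Computing step by step:
After adding M[1,1]: -1/3
After adding M[2,2]: -17/24
After adding M[3,3]: -5/24
After adding M[4,4]: 191/120
Tr(M) = 191/120

191/120


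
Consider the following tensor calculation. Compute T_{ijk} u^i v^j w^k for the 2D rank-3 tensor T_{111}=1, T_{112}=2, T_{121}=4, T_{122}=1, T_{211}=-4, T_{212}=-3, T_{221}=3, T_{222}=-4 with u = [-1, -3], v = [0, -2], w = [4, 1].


S = sum over i,j,k of T_{ijk} u_i v_j w_k. Expanding all 8 terms:
T_{111}*u_1*v_1*w_1 = 1*-1*0*4 = 0  (running total: 0)
T_{112}*u_1*v_1*w_2 = 2*-1*0*1 = 0  (running total: 0)
T_{121}*u_1*v_2*w_1 = 4*-1*-2*4 = 32  (running total: 32)
T_{122}*u_1*v_2*w_2 = 1*-1*-2*1 = 2  (running total: 34)
T_{211}*u_2*v_1*w_1 = -4*-3*0*4 = 0  (running total: 34)
T_{212}*u_2*v_1*w_2 = -3*-3*0*1 = 0  (running total: 34)
T_{221}*u_2*v_2*w_1 = 3*-3*-2*4 = 72  (running total: 106)
T_{222}*u_2*v_2*w_2 = -4*-3*-2*1 = -24  (running total: 82)
S = 82

82


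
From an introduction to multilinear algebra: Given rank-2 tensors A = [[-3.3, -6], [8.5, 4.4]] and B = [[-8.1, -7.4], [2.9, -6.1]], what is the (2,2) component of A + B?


Tensor addition is component-wise: (A + B)_{ij} = A_{ij} + B_{ij}.
A_{22} = 4.4
B_{22} = -6.1
(A + B)_{22} = 4.4 + -6.1 = -1.7

-1.7


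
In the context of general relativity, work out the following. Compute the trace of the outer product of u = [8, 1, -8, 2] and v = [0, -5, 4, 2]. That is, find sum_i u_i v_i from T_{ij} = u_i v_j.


The outer product gives T_{ij} = u_i v_j.
The trace (contraction) is Tr(T) = sum_i T_{ii} = sum_i u_i v_i.
Diagonal entries:
T_{11} = u_1 * v_1 = 8 * 0 = 0
T_{22} = u_2 * v_2 = 1 * -5 = -5
T_{33} = u_3 * v_3 = -8 * 4 = -32
T_{44} = u_4 * v_4 = 2 * 2 = 4
Tr(T) = 0 + -5 + -32 + 4 = -33

-33


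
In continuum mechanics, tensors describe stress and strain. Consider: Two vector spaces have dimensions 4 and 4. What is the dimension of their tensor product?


The dimension of a tensor product is the product of dimensions.
dim(V) = 4, dim(W) = 4
dim(V (x) W) = 4 * 4 = 16

16


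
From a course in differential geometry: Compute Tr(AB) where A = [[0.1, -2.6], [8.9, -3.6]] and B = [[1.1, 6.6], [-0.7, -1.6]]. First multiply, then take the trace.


Tr(AB) = sum_i (AB)_{ii} where (AB)_{ii} = sum_k A_{ik} B_{ki}.
(AB)_{11} = 0.1*1.1 + -2.6*-0.7 = 1.93
(AB)_{22} = 8.9*6.6 + -3.6*-1.6 = 64.5
Tr(AB) = 1.93 + 64.5 = 66.43

66.43


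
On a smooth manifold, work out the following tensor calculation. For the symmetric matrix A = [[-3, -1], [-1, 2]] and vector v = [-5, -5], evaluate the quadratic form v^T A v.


First compute Av:
(Av)_1 = -3*-5 + -1*-5 = 20
(Av)_2 = -1*-5 + 2*-5 = -5
Av = [20, -5]
Then v^T (Av) = -5*20 + -5*-5
= -100 + 25 = -75

-75


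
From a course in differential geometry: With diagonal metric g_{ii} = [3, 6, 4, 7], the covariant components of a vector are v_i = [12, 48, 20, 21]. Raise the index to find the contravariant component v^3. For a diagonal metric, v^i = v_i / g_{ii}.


To raise an index with a diagonal metric: v^i = v_i / g_{ii}.
For index 3: v_3 = 20, g_{33} = 4
v^3 = 20 / 4 = 5

5


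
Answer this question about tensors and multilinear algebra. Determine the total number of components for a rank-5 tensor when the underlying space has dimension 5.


The number of components of a rank-r tensor in d dimensions is d^r.
Here d = 5 and r = 5.
5^5 = 3125

3125


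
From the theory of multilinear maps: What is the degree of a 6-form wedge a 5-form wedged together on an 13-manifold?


The degree of a wedge product is the sum of the degrees of the individual forms.
Degrees: 6, 5
Total degree = 6 + 5 = 11

11


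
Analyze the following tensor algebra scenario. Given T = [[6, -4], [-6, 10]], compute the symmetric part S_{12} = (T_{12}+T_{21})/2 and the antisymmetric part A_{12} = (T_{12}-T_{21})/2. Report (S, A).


T_{12} = -4
T_{21} = -6
S_{12} = (-4 + -6)/2 = -10/2 = -5
A_{12} = (-4 - -6)/2 = 2/2 = 1
Check: S + A = -5 + 1 = -4 = T_{12}.

(-5, 1)


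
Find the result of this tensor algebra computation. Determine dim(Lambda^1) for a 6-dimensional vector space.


The dimension of the space of p-forms on an n-dimensional space is C(n, p).
n = 6, p = 1
C(6, 1) = 6! / (1! * 5!) = 6

6


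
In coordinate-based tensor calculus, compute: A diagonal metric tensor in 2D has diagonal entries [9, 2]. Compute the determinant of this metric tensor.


For a diagonal metric, the determinant is the product of diagonal entries.
Diagonal entries: 9, 2
det(g) = 9 * 2 = 18

18


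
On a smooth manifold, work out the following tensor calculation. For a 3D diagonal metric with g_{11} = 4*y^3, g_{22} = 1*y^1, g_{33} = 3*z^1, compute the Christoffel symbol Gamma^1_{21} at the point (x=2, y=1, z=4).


For a diagonal metric, Gamma^k_{ij} = (1/2) g^{kk} (dg_{ik}/dx_j + dg_{jk}/dx_i - dg_{ij}/dx_k).
The metric is diagonal, so g_{ab} = 0 for a != b.
At the given point: g_{11} = 4, g_{22} = 1, g_{33} = 12
g^{11} = 1/4
dg_{21}/dx_1 = 0 (off-diagonal)
dg_{11}/dx_2 = dg_{11}/dx_2 = 12
dg_{21}/dx_1 = 0 (off-diagonal)
Numerator = 0 + 12 - 0 = 12
Gamma^1_{21} = 12 / (2 * 4) = 3/2

3/2


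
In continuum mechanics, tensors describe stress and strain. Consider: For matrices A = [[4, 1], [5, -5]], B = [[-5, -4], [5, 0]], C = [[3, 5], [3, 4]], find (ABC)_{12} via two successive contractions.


(ABC)_{12} = sum_m (AB)_{1m} C_{m2}. First compute row 1 of AB.
(AB)_{11} = 4*-5 + 1*5 = -15
(AB)_{12} = 4*-4 + 1*0 = -16
Now contract with column 2 of C:
(AB)_{11} * C_{12} = -15 * 5 = -75
(AB)_{12} * C_{22} = -16 * 4 = -64
(ABC)_{12} = -75 + -64 = -139

-139


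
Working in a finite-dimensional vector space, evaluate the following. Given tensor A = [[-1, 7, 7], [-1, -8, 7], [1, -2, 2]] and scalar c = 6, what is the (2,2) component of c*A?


Scalar multiplication: (cA)_{ij} = c * A_{ij}.
c = 6
A_{22} = -8
(cA)_{22} = 6 * -8 = -48

-48


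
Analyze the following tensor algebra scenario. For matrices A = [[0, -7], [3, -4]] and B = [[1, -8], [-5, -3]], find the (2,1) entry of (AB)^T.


(AB)^T_{ij} = (AB)_{ji} = sum_k A_{jk} B_{ki}.
For i=2, j=1 we need (AB)_{12}:
A_{11} * B_{12} = 0 * -8 = 0
A_{12} * B_{22} = -7 * -3 = 21
Sum = 0 + 21 = 21

21


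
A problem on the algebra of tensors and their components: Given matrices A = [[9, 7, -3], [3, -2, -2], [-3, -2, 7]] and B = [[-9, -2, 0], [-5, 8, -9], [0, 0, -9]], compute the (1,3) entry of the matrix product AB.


(AB)_{ij} = sum_k A_{ik} B_{kj}.
For i=1, j=3:
A_{11} * B_{13} = 9 * 0 = 0
A_{12} * B_{23} = 7 * -9 = -63
A_{13} * B_{33} = -3 * -9 = 27
Sum = 0 + -63 + 27 = -36

-36


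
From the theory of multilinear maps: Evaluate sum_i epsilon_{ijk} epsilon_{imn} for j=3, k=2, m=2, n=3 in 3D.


Using the identity: epsilon_{ijk} epsilon_{imn} = delta_{jm} delta_{kn} - delta_{jn} delta_{km}.
delta_{32} = 0
delta_{23} = 0
delta_{33} = 1
delta_{22} = 1
Result = 0 * 0 - 1 * 1 = 0 - 1 = -1

-1


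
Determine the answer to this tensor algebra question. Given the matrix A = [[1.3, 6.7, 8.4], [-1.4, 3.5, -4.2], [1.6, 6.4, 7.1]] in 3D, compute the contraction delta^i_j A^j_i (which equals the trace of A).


The contraction (trace) of a rank-2 tensor is the sum of its diagonal elements.
Diagonal entries: A[1,1] = 1.3, A[2,2] = 3.5, A[3,3] = 7.1
Tr(A) = 1.3 + 3.5 + 7.1 = 11.9

11.9


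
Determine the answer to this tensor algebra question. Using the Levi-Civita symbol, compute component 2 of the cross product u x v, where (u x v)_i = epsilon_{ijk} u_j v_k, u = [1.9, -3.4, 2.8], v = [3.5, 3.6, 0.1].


(u x v)_2 = sum_{j,k} epsilon_{2jk} u_j v_k. Only permutations of (1,2,3) contribute; the two non-zero terms are:
eps_{213} u_1 v_3 = -1 * 1.9 * 0.1 = -0.19
eps_{231} u_3 v_1 = 1 * 2.8 * 3.5 = 9.8
(u x v)_2 = 9.61

9.61
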